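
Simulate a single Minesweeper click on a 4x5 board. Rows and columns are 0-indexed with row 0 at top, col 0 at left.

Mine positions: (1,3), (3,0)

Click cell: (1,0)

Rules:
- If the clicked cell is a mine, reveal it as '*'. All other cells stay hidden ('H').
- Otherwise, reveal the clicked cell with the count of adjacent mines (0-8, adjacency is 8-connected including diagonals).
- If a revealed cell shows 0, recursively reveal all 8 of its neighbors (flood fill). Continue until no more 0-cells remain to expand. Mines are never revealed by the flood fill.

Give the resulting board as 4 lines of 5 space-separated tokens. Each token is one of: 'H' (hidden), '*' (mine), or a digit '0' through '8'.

0 0 1 H H
0 0 1 H H
1 1 1 H H
H H H H H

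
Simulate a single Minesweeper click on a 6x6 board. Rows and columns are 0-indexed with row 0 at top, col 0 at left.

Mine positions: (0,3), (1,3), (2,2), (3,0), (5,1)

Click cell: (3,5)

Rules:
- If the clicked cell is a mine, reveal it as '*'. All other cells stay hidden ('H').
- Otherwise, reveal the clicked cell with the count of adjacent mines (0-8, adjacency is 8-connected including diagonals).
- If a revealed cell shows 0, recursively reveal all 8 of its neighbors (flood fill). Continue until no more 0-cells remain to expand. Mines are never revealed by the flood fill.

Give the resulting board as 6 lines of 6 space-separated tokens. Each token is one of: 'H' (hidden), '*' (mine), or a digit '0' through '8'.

H H H H 2 0
H H H H 2 0
H H H 2 1 0
H H 1 1 0 0
H H 1 0 0 0
H H 1 0 0 0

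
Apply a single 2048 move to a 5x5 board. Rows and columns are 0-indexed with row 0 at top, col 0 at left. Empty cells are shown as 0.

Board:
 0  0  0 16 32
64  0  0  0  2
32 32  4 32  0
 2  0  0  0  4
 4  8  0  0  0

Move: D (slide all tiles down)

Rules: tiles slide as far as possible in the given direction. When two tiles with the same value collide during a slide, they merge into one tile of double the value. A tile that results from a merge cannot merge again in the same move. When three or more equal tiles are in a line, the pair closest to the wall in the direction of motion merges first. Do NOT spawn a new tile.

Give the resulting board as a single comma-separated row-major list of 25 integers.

Slide down:
col 0: [0, 64, 32, 2, 4] -> [0, 64, 32, 2, 4]
col 1: [0, 0, 32, 0, 8] -> [0, 0, 0, 32, 8]
col 2: [0, 0, 4, 0, 0] -> [0, 0, 0, 0, 4]
col 3: [16, 0, 32, 0, 0] -> [0, 0, 0, 16, 32]
col 4: [32, 2, 0, 4, 0] -> [0, 0, 32, 2, 4]

Answer: 0, 0, 0, 0, 0, 64, 0, 0, 0, 0, 32, 0, 0, 0, 32, 2, 32, 0, 16, 2, 4, 8, 4, 32, 4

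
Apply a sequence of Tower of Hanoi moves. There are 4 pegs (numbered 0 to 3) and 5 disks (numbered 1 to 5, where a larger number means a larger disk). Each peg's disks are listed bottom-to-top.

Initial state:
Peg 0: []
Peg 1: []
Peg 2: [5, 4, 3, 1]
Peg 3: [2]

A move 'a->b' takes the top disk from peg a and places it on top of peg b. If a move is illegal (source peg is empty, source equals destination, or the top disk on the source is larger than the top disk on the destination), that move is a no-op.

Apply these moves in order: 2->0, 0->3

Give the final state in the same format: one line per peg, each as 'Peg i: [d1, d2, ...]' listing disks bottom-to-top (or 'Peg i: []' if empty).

Answer: Peg 0: []
Peg 1: []
Peg 2: [5, 4, 3]
Peg 3: [2, 1]

Derivation:
After move 1 (2->0):
Peg 0: [1]
Peg 1: []
Peg 2: [5, 4, 3]
Peg 3: [2]

After move 2 (0->3):
Peg 0: []
Peg 1: []
Peg 2: [5, 4, 3]
Peg 3: [2, 1]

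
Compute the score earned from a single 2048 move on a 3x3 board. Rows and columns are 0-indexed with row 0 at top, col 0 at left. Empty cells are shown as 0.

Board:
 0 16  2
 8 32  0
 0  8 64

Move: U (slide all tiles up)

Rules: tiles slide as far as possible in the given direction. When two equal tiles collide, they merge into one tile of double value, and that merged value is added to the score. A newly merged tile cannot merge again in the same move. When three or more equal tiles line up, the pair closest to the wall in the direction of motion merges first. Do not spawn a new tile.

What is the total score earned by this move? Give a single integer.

Slide up:
col 0: [0, 8, 0] -> [8, 0, 0]  score +0 (running 0)
col 1: [16, 32, 8] -> [16, 32, 8]  score +0 (running 0)
col 2: [2, 0, 64] -> [2, 64, 0]  score +0 (running 0)
Board after move:
 8 16  2
 0 32 64
 0  8  0

Answer: 0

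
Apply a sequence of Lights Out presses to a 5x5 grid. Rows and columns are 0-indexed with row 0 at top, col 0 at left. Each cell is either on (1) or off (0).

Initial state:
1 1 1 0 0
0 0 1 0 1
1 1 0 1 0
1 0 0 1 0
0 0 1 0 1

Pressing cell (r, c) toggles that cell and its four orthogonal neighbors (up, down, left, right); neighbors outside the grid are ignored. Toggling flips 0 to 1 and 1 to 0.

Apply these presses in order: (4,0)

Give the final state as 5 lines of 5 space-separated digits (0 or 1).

After press 1 at (4,0):
1 1 1 0 0
0 0 1 0 1
1 1 0 1 0
0 0 0 1 0
1 1 1 0 1

Answer: 1 1 1 0 0
0 0 1 0 1
1 1 0 1 0
0 0 0 1 0
1 1 1 0 1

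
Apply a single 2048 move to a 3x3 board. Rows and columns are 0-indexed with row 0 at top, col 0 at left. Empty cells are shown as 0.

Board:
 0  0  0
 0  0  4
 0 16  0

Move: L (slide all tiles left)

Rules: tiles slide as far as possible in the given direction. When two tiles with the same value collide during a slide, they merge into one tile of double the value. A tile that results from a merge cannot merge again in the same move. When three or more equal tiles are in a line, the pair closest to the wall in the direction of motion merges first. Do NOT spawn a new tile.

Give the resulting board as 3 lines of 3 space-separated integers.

Slide left:
row 0: [0, 0, 0] -> [0, 0, 0]
row 1: [0, 0, 4] -> [4, 0, 0]
row 2: [0, 16, 0] -> [16, 0, 0]

Answer:  0  0  0
 4  0  0
16  0  0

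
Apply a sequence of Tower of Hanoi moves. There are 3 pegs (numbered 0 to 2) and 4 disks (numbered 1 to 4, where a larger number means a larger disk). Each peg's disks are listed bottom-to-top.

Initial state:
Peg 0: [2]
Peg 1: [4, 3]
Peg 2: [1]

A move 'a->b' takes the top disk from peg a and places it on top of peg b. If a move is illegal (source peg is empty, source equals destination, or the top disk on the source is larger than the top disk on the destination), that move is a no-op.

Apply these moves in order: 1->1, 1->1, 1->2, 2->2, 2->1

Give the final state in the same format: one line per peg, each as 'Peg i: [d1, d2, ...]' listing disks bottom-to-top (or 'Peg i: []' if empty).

After move 1 (1->1):
Peg 0: [2]
Peg 1: [4, 3]
Peg 2: [1]

After move 2 (1->1):
Peg 0: [2]
Peg 1: [4, 3]
Peg 2: [1]

After move 3 (1->2):
Peg 0: [2]
Peg 1: [4, 3]
Peg 2: [1]

After move 4 (2->2):
Peg 0: [2]
Peg 1: [4, 3]
Peg 2: [1]

After move 5 (2->1):
Peg 0: [2]
Peg 1: [4, 3, 1]
Peg 2: []

Answer: Peg 0: [2]
Peg 1: [4, 3, 1]
Peg 2: []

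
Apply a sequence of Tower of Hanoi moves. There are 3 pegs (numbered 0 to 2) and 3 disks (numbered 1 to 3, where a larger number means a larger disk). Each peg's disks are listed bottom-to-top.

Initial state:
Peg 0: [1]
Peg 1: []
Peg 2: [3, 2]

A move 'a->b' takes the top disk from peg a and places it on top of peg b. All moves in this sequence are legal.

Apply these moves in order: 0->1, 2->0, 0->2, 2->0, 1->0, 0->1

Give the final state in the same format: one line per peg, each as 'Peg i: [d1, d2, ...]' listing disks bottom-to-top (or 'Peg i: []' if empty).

After move 1 (0->1):
Peg 0: []
Peg 1: [1]
Peg 2: [3, 2]

After move 2 (2->0):
Peg 0: [2]
Peg 1: [1]
Peg 2: [3]

After move 3 (0->2):
Peg 0: []
Peg 1: [1]
Peg 2: [3, 2]

After move 4 (2->0):
Peg 0: [2]
Peg 1: [1]
Peg 2: [3]

After move 5 (1->0):
Peg 0: [2, 1]
Peg 1: []
Peg 2: [3]

After move 6 (0->1):
Peg 0: [2]
Peg 1: [1]
Peg 2: [3]

Answer: Peg 0: [2]
Peg 1: [1]
Peg 2: [3]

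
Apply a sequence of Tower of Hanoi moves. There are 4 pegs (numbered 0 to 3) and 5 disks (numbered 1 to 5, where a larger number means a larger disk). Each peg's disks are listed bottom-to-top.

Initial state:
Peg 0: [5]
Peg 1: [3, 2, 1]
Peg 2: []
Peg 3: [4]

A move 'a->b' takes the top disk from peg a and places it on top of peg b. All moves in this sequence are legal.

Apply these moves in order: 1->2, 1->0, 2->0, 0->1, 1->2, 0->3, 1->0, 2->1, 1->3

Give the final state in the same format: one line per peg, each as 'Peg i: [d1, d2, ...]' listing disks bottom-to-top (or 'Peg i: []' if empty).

Answer: Peg 0: [5, 3]
Peg 1: []
Peg 2: []
Peg 3: [4, 2, 1]

Derivation:
After move 1 (1->2):
Peg 0: [5]
Peg 1: [3, 2]
Peg 2: [1]
Peg 3: [4]

After move 2 (1->0):
Peg 0: [5, 2]
Peg 1: [3]
Peg 2: [1]
Peg 3: [4]

After move 3 (2->0):
Peg 0: [5, 2, 1]
Peg 1: [3]
Peg 2: []
Peg 3: [4]

After move 4 (0->1):
Peg 0: [5, 2]
Peg 1: [3, 1]
Peg 2: []
Peg 3: [4]

After move 5 (1->2):
Peg 0: [5, 2]
Peg 1: [3]
Peg 2: [1]
Peg 3: [4]

After move 6 (0->3):
Peg 0: [5]
Peg 1: [3]
Peg 2: [1]
Peg 3: [4, 2]

After move 7 (1->0):
Peg 0: [5, 3]
Peg 1: []
Peg 2: [1]
Peg 3: [4, 2]

After move 8 (2->1):
Peg 0: [5, 3]
Peg 1: [1]
Peg 2: []
Peg 3: [4, 2]

After move 9 (1->3):
Peg 0: [5, 3]
Peg 1: []
Peg 2: []
Peg 3: [4, 2, 1]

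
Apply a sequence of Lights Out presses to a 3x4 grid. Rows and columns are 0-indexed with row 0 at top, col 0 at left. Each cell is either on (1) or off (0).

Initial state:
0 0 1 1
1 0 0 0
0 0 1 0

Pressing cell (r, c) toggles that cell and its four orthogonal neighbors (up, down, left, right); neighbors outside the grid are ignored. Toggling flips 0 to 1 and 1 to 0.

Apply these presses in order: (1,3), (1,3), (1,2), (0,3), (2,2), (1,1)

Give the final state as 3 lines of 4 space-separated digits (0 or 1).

After press 1 at (1,3):
0 0 1 0
1 0 1 1
0 0 1 1

After press 2 at (1,3):
0 0 1 1
1 0 0 0
0 0 1 0

After press 3 at (1,2):
0 0 0 1
1 1 1 1
0 0 0 0

After press 4 at (0,3):
0 0 1 0
1 1 1 0
0 0 0 0

After press 5 at (2,2):
0 0 1 0
1 1 0 0
0 1 1 1

After press 6 at (1,1):
0 1 1 0
0 0 1 0
0 0 1 1

Answer: 0 1 1 0
0 0 1 0
0 0 1 1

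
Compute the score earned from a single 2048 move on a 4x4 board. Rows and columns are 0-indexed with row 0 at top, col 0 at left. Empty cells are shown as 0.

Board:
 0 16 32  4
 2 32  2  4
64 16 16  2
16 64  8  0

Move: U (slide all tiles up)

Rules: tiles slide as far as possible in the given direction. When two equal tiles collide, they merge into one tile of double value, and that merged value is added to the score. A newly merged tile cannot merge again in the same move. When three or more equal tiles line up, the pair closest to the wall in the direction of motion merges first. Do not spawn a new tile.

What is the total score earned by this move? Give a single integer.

Answer: 8

Derivation:
Slide up:
col 0: [0, 2, 64, 16] -> [2, 64, 16, 0]  score +0 (running 0)
col 1: [16, 32, 16, 64] -> [16, 32, 16, 64]  score +0 (running 0)
col 2: [32, 2, 16, 8] -> [32, 2, 16, 8]  score +0 (running 0)
col 3: [4, 4, 2, 0] -> [8, 2, 0, 0]  score +8 (running 8)
Board after move:
 2 16 32  8
64 32  2  2
16 16 16  0
 0 64  8  0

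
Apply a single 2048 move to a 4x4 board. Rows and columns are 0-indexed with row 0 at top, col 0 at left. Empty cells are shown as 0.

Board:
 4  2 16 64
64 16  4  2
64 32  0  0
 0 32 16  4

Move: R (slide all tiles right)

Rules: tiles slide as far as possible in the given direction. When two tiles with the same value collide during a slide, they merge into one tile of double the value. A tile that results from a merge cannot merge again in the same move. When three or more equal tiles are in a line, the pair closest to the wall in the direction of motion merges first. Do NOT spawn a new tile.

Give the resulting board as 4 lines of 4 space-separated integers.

Slide right:
row 0: [4, 2, 16, 64] -> [4, 2, 16, 64]
row 1: [64, 16, 4, 2] -> [64, 16, 4, 2]
row 2: [64, 32, 0, 0] -> [0, 0, 64, 32]
row 3: [0, 32, 16, 4] -> [0, 32, 16, 4]

Answer:  4  2 16 64
64 16  4  2
 0  0 64 32
 0 32 16  4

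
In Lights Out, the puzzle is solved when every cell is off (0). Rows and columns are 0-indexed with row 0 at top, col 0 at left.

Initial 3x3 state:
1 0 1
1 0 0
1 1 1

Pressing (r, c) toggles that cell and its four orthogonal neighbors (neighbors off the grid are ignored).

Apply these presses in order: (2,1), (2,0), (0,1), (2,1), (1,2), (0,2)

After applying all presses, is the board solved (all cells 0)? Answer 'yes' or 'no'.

Answer: yes

Derivation:
After press 1 at (2,1):
1 0 1
1 1 0
0 0 0

After press 2 at (2,0):
1 0 1
0 1 0
1 1 0

After press 3 at (0,1):
0 1 0
0 0 0
1 1 0

After press 4 at (2,1):
0 1 0
0 1 0
0 0 1

After press 5 at (1,2):
0 1 1
0 0 1
0 0 0

After press 6 at (0,2):
0 0 0
0 0 0
0 0 0

Lights still on: 0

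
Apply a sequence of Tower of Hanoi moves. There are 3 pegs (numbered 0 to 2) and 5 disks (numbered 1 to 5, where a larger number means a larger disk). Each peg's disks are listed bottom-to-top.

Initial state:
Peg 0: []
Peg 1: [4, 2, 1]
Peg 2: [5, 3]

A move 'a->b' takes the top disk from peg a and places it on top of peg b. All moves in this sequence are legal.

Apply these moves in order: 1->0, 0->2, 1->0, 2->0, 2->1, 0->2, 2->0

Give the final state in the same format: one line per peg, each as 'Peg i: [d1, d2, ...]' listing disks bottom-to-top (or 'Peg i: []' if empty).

Answer: Peg 0: [2, 1]
Peg 1: [4, 3]
Peg 2: [5]

Derivation:
After move 1 (1->0):
Peg 0: [1]
Peg 1: [4, 2]
Peg 2: [5, 3]

After move 2 (0->2):
Peg 0: []
Peg 1: [4, 2]
Peg 2: [5, 3, 1]

After move 3 (1->0):
Peg 0: [2]
Peg 1: [4]
Peg 2: [5, 3, 1]

After move 4 (2->0):
Peg 0: [2, 1]
Peg 1: [4]
Peg 2: [5, 3]

After move 5 (2->1):
Peg 0: [2, 1]
Peg 1: [4, 3]
Peg 2: [5]

After move 6 (0->2):
Peg 0: [2]
Peg 1: [4, 3]
Peg 2: [5, 1]

After move 7 (2->0):
Peg 0: [2, 1]
Peg 1: [4, 3]
Peg 2: [5]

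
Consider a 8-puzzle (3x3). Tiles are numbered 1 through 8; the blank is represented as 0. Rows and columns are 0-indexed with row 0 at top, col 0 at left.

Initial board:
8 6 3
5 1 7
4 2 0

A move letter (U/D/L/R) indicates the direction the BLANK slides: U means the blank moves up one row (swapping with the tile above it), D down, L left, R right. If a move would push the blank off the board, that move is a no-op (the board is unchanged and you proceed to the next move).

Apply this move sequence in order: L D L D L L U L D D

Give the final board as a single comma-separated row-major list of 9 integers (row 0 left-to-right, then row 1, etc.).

Answer: 8, 6, 3, 5, 1, 7, 0, 4, 2

Derivation:
After move 1 (L):
8 6 3
5 1 7
4 0 2

After move 2 (D):
8 6 3
5 1 7
4 0 2

After move 3 (L):
8 6 3
5 1 7
0 4 2

After move 4 (D):
8 6 3
5 1 7
0 4 2

After move 5 (L):
8 6 3
5 1 7
0 4 2

After move 6 (L):
8 6 3
5 1 7
0 4 2

After move 7 (U):
8 6 3
0 1 7
5 4 2

After move 8 (L):
8 6 3
0 1 7
5 4 2

After move 9 (D):
8 6 3
5 1 7
0 4 2

After move 10 (D):
8 6 3
5 1 7
0 4 2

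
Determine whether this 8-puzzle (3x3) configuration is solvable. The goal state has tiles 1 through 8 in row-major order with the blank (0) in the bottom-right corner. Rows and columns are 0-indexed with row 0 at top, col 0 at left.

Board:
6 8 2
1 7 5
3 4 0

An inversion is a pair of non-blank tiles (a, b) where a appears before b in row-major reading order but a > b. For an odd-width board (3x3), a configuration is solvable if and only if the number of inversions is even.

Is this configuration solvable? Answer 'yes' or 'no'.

Answer: no

Derivation:
Inversions (pairs i<j in row-major order where tile[i] > tile[j] > 0): 17
17 is odd, so the puzzle is not solvable.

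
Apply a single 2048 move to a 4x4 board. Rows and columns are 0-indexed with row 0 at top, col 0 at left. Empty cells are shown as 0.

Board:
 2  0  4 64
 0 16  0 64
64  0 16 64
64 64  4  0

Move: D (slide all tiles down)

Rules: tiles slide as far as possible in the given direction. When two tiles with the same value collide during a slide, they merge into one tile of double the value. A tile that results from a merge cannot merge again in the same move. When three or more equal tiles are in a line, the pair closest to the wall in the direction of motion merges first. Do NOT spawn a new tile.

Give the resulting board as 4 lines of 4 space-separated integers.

Slide down:
col 0: [2, 0, 64, 64] -> [0, 0, 2, 128]
col 1: [0, 16, 0, 64] -> [0, 0, 16, 64]
col 2: [4, 0, 16, 4] -> [0, 4, 16, 4]
col 3: [64, 64, 64, 0] -> [0, 0, 64, 128]

Answer:   0   0   0   0
  0   0   4   0
  2  16  16  64
128  64   4 128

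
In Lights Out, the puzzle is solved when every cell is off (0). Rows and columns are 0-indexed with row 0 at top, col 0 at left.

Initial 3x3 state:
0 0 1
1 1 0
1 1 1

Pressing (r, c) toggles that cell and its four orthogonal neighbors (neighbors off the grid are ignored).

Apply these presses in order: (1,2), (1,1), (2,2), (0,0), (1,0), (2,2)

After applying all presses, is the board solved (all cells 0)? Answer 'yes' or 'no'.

Answer: yes

Derivation:
After press 1 at (1,2):
0 0 0
1 0 1
1 1 0

After press 2 at (1,1):
0 1 0
0 1 0
1 0 0

After press 3 at (2,2):
0 1 0
0 1 1
1 1 1

After press 4 at (0,0):
1 0 0
1 1 1
1 1 1

After press 5 at (1,0):
0 0 0
0 0 1
0 1 1

After press 6 at (2,2):
0 0 0
0 0 0
0 0 0

Lights still on: 0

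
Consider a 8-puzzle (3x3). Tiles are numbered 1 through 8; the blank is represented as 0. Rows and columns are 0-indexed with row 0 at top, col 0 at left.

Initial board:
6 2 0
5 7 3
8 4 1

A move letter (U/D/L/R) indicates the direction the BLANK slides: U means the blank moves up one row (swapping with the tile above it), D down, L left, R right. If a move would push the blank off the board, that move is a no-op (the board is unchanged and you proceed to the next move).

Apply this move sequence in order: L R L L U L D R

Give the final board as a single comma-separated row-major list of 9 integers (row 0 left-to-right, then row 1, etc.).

Answer: 5, 6, 2, 7, 0, 3, 8, 4, 1

Derivation:
After move 1 (L):
6 0 2
5 7 3
8 4 1

After move 2 (R):
6 2 0
5 7 3
8 4 1

After move 3 (L):
6 0 2
5 7 3
8 4 1

After move 4 (L):
0 6 2
5 7 3
8 4 1

After move 5 (U):
0 6 2
5 7 3
8 4 1

After move 6 (L):
0 6 2
5 7 3
8 4 1

After move 7 (D):
5 6 2
0 7 3
8 4 1

After move 8 (R):
5 6 2
7 0 3
8 4 1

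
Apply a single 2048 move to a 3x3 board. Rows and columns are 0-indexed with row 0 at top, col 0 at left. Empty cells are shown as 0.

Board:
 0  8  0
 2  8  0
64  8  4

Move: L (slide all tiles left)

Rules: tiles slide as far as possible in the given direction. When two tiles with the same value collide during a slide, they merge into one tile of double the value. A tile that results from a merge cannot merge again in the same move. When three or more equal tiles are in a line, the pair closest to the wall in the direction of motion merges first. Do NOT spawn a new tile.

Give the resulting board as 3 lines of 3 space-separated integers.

Answer:  8  0  0
 2  8  0
64  8  4

Derivation:
Slide left:
row 0: [0, 8, 0] -> [8, 0, 0]
row 1: [2, 8, 0] -> [2, 8, 0]
row 2: [64, 8, 4] -> [64, 8, 4]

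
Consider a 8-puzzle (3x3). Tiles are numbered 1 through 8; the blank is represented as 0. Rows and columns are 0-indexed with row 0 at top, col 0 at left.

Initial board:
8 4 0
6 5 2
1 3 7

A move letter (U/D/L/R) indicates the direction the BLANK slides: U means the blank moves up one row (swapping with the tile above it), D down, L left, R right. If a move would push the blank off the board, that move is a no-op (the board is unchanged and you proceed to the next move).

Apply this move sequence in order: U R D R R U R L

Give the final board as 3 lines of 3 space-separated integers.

After move 1 (U):
8 4 0
6 5 2
1 3 7

After move 2 (R):
8 4 0
6 5 2
1 3 7

After move 3 (D):
8 4 2
6 5 0
1 3 7

After move 4 (R):
8 4 2
6 5 0
1 3 7

After move 5 (R):
8 4 2
6 5 0
1 3 7

After move 6 (U):
8 4 0
6 5 2
1 3 7

After move 7 (R):
8 4 0
6 5 2
1 3 7

After move 8 (L):
8 0 4
6 5 2
1 3 7

Answer: 8 0 4
6 5 2
1 3 7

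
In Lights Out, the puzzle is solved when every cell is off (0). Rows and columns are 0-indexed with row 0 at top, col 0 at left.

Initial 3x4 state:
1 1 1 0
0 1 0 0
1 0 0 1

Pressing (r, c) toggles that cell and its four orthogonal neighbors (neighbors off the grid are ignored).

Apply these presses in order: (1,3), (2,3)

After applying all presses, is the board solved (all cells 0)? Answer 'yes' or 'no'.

After press 1 at (1,3):
1 1 1 1
0 1 1 1
1 0 0 0

After press 2 at (2,3):
1 1 1 1
0 1 1 0
1 0 1 1

Lights still on: 9

Answer: no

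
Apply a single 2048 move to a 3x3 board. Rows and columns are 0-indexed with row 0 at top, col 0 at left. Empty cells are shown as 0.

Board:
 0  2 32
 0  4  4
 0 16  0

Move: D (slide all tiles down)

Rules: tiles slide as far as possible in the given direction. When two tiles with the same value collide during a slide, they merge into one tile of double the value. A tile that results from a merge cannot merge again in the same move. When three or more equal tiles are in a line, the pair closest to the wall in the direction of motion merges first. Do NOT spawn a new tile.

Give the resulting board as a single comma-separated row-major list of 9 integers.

Slide down:
col 0: [0, 0, 0] -> [0, 0, 0]
col 1: [2, 4, 16] -> [2, 4, 16]
col 2: [32, 4, 0] -> [0, 32, 4]

Answer: 0, 2, 0, 0, 4, 32, 0, 16, 4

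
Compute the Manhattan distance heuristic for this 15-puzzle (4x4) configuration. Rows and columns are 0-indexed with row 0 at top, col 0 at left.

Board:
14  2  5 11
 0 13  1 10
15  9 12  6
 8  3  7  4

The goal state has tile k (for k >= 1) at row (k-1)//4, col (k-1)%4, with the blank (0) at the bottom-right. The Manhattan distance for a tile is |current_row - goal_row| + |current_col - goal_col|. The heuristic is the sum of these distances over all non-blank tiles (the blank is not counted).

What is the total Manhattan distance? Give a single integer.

Answer: 41

Derivation:
Tile 14: at (0,0), goal (3,1), distance |0-3|+|0-1| = 4
Tile 2: at (0,1), goal (0,1), distance |0-0|+|1-1| = 0
Tile 5: at (0,2), goal (1,0), distance |0-1|+|2-0| = 3
Tile 11: at (0,3), goal (2,2), distance |0-2|+|3-2| = 3
Tile 13: at (1,1), goal (3,0), distance |1-3|+|1-0| = 3
Tile 1: at (1,2), goal (0,0), distance |1-0|+|2-0| = 3
Tile 10: at (1,3), goal (2,1), distance |1-2|+|3-1| = 3
Tile 15: at (2,0), goal (3,2), distance |2-3|+|0-2| = 3
Tile 9: at (2,1), goal (2,0), distance |2-2|+|1-0| = 1
Tile 12: at (2,2), goal (2,3), distance |2-2|+|2-3| = 1
Tile 6: at (2,3), goal (1,1), distance |2-1|+|3-1| = 3
Tile 8: at (3,0), goal (1,3), distance |3-1|+|0-3| = 5
Tile 3: at (3,1), goal (0,2), distance |3-0|+|1-2| = 4
Tile 7: at (3,2), goal (1,2), distance |3-1|+|2-2| = 2
Tile 4: at (3,3), goal (0,3), distance |3-0|+|3-3| = 3
Sum: 4 + 0 + 3 + 3 + 3 + 3 + 3 + 3 + 1 + 1 + 3 + 5 + 4 + 2 + 3 = 41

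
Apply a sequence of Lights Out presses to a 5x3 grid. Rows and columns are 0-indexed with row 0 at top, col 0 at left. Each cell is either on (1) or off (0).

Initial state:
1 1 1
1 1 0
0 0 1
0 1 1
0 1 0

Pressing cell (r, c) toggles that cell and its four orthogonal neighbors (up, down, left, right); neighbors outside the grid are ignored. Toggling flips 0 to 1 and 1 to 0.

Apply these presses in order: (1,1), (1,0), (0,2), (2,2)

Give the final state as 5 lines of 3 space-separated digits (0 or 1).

After press 1 at (1,1):
1 0 1
0 0 1
0 1 1
0 1 1
0 1 0

After press 2 at (1,0):
0 0 1
1 1 1
1 1 1
0 1 1
0 1 0

After press 3 at (0,2):
0 1 0
1 1 0
1 1 1
0 1 1
0 1 0

After press 4 at (2,2):
0 1 0
1 1 1
1 0 0
0 1 0
0 1 0

Answer: 0 1 0
1 1 1
1 0 0
0 1 0
0 1 0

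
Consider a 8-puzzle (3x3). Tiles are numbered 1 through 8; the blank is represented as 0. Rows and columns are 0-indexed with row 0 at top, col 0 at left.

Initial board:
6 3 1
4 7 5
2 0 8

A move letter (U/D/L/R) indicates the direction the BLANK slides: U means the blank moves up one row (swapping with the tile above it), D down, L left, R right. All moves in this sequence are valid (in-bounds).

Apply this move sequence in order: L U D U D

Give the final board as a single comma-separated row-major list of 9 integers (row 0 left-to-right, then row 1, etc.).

Answer: 6, 3, 1, 4, 7, 5, 0, 2, 8

Derivation:
After move 1 (L):
6 3 1
4 7 5
0 2 8

After move 2 (U):
6 3 1
0 7 5
4 2 8

After move 3 (D):
6 3 1
4 7 5
0 2 8

After move 4 (U):
6 3 1
0 7 5
4 2 8

After move 5 (D):
6 3 1
4 7 5
0 2 8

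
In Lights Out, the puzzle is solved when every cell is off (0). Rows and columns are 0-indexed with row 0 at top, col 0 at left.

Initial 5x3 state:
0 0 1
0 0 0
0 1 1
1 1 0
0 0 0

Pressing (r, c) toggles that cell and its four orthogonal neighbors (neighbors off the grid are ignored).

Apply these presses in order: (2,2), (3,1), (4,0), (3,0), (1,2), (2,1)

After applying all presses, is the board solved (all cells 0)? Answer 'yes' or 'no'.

After press 1 at (2,2):
0 0 1
0 0 1
0 0 0
1 1 1
0 0 0

After press 2 at (3,1):
0 0 1
0 0 1
0 1 0
0 0 0
0 1 0

After press 3 at (4,0):
0 0 1
0 0 1
0 1 0
1 0 0
1 0 0

After press 4 at (3,0):
0 0 1
0 0 1
1 1 0
0 1 0
0 0 0

After press 5 at (1,2):
0 0 0
0 1 0
1 1 1
0 1 0
0 0 0

After press 6 at (2,1):
0 0 0
0 0 0
0 0 0
0 0 0
0 0 0

Lights still on: 0

Answer: yes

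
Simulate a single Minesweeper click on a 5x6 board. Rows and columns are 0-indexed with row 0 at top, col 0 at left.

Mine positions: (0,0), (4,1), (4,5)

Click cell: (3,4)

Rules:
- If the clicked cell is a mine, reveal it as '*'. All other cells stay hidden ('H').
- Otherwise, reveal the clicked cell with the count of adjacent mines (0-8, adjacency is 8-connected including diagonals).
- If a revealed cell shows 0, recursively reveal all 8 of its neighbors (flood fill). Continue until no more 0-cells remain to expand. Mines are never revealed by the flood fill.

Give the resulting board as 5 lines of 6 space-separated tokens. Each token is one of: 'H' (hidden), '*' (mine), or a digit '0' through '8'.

H H H H H H
H H H H H H
H H H H H H
H H H H 1 H
H H H H H H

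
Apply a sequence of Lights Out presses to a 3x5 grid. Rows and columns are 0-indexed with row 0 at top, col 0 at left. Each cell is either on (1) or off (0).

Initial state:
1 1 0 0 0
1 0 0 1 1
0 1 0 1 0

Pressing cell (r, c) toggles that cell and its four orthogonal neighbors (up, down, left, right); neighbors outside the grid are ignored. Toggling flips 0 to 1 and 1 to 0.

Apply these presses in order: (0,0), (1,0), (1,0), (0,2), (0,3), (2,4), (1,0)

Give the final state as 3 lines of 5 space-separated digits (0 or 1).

After press 1 at (0,0):
0 0 0 0 0
0 0 0 1 1
0 1 0 1 0

After press 2 at (1,0):
1 0 0 0 0
1 1 0 1 1
1 1 0 1 0

After press 3 at (1,0):
0 0 0 0 0
0 0 0 1 1
0 1 0 1 0

After press 4 at (0,2):
0 1 1 1 0
0 0 1 1 1
0 1 0 1 0

After press 5 at (0,3):
0 1 0 0 1
0 0 1 0 1
0 1 0 1 0

After press 6 at (2,4):
0 1 0 0 1
0 0 1 0 0
0 1 0 0 1

After press 7 at (1,0):
1 1 0 0 1
1 1 1 0 0
1 1 0 0 1

Answer: 1 1 0 0 1
1 1 1 0 0
1 1 0 0 1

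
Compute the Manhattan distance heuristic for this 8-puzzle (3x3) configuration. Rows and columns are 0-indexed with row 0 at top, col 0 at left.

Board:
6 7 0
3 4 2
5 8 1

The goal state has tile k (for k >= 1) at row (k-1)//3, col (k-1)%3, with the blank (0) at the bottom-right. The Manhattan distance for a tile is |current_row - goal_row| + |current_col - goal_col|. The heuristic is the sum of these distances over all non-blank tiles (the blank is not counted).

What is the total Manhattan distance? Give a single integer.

Tile 6: (0,0)->(1,2) = 3
Tile 7: (0,1)->(2,0) = 3
Tile 3: (1,0)->(0,2) = 3
Tile 4: (1,1)->(1,0) = 1
Tile 2: (1,2)->(0,1) = 2
Tile 5: (2,0)->(1,1) = 2
Tile 8: (2,1)->(2,1) = 0
Tile 1: (2,2)->(0,0) = 4
Sum: 3 + 3 + 3 + 1 + 2 + 2 + 0 + 4 = 18

Answer: 18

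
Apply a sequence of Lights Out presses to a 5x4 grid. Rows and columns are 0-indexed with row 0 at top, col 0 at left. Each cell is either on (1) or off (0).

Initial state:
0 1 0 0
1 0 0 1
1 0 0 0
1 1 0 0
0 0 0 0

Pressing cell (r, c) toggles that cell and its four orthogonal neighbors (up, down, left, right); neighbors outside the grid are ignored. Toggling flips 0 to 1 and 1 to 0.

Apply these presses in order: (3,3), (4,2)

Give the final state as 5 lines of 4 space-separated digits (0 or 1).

Answer: 0 1 0 0
1 0 0 1
1 0 0 1
1 1 0 1
0 1 1 0

Derivation:
After press 1 at (3,3):
0 1 0 0
1 0 0 1
1 0 0 1
1 1 1 1
0 0 0 1

After press 2 at (4,2):
0 1 0 0
1 0 0 1
1 0 0 1
1 1 0 1
0 1 1 0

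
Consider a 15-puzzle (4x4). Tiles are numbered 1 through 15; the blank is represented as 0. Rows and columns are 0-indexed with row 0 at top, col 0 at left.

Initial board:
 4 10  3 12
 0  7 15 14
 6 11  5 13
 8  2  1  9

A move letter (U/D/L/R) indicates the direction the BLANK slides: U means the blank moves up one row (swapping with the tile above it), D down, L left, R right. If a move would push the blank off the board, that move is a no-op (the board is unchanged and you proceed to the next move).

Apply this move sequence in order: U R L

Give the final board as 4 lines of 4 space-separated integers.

After move 1 (U):
 0 10  3 12
 4  7 15 14
 6 11  5 13
 8  2  1  9

After move 2 (R):
10  0  3 12
 4  7 15 14
 6 11  5 13
 8  2  1  9

After move 3 (L):
 0 10  3 12
 4  7 15 14
 6 11  5 13
 8  2  1  9

Answer:  0 10  3 12
 4  7 15 14
 6 11  5 13
 8  2  1  9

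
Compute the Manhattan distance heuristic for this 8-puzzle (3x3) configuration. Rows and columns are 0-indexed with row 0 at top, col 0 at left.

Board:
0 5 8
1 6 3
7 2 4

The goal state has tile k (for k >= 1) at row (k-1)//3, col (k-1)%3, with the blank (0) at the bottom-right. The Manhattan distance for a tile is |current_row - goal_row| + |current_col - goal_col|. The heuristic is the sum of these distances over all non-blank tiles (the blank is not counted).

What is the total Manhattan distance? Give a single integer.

Tile 5: (0,1)->(1,1) = 1
Tile 8: (0,2)->(2,1) = 3
Tile 1: (1,0)->(0,0) = 1
Tile 6: (1,1)->(1,2) = 1
Tile 3: (1,2)->(0,2) = 1
Tile 7: (2,0)->(2,0) = 0
Tile 2: (2,1)->(0,1) = 2
Tile 4: (2,2)->(1,0) = 3
Sum: 1 + 3 + 1 + 1 + 1 + 0 + 2 + 3 = 12

Answer: 12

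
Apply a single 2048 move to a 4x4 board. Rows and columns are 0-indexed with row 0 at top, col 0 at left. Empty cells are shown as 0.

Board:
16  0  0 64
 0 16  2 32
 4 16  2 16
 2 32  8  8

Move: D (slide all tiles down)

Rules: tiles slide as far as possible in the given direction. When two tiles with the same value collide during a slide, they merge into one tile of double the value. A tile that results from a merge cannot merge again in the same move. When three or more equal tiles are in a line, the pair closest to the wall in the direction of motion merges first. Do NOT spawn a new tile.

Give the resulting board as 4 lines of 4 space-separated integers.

Answer:  0  0  0 64
16  0  0 32
 4 32  4 16
 2 32  8  8

Derivation:
Slide down:
col 0: [16, 0, 4, 2] -> [0, 16, 4, 2]
col 1: [0, 16, 16, 32] -> [0, 0, 32, 32]
col 2: [0, 2, 2, 8] -> [0, 0, 4, 8]
col 3: [64, 32, 16, 8] -> [64, 32, 16, 8]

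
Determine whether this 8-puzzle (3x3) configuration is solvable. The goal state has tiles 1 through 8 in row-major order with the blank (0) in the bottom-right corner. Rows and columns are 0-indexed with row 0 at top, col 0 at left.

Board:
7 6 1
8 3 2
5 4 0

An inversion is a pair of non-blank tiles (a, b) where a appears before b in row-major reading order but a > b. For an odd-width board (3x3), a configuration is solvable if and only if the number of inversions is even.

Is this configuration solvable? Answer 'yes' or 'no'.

Inversions (pairs i<j in row-major order where tile[i] > tile[j] > 0): 17
17 is odd, so the puzzle is not solvable.

Answer: no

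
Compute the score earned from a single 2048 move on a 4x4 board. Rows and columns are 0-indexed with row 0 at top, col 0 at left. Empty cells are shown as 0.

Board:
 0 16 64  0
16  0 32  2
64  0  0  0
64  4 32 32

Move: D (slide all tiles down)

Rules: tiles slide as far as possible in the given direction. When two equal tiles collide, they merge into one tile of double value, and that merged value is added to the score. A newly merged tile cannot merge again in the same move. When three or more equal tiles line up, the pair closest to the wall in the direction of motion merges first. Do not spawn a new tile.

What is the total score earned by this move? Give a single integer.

Answer: 192

Derivation:
Slide down:
col 0: [0, 16, 64, 64] -> [0, 0, 16, 128]  score +128 (running 128)
col 1: [16, 0, 0, 4] -> [0, 0, 16, 4]  score +0 (running 128)
col 2: [64, 32, 0, 32] -> [0, 0, 64, 64]  score +64 (running 192)
col 3: [0, 2, 0, 32] -> [0, 0, 2, 32]  score +0 (running 192)
Board after move:
  0   0   0   0
  0   0   0   0
 16  16  64   2
128   4  64  32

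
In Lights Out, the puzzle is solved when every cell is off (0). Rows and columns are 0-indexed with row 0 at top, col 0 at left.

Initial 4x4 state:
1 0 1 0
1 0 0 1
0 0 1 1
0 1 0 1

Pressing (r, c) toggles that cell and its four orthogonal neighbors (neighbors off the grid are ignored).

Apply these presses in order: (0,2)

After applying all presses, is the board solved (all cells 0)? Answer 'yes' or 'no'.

After press 1 at (0,2):
1 1 0 1
1 0 1 1
0 0 1 1
0 1 0 1

Lights still on: 10

Answer: no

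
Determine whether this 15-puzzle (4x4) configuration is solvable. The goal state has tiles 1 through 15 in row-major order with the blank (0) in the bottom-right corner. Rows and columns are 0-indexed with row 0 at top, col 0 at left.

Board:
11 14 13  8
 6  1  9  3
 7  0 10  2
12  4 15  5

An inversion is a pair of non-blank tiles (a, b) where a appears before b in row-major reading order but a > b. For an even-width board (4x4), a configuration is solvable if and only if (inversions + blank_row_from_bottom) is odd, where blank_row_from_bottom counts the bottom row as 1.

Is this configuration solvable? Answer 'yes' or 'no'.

Inversions: 60
Blank is in row 2 (0-indexed from top), which is row 2 counting from the bottom (bottom = 1).
60 + 2 = 62, which is even, so the puzzle is not solvable.

Answer: no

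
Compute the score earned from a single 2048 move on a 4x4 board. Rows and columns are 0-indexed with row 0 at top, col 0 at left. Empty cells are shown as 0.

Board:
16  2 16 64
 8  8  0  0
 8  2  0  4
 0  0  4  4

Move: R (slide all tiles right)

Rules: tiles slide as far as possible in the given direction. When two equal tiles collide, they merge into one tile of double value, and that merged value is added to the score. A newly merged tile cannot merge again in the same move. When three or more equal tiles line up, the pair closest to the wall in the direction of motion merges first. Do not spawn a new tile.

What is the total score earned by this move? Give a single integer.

Slide right:
row 0: [16, 2, 16, 64] -> [16, 2, 16, 64]  score +0 (running 0)
row 1: [8, 8, 0, 0] -> [0, 0, 0, 16]  score +16 (running 16)
row 2: [8, 2, 0, 4] -> [0, 8, 2, 4]  score +0 (running 16)
row 3: [0, 0, 4, 4] -> [0, 0, 0, 8]  score +8 (running 24)
Board after move:
16  2 16 64
 0  0  0 16
 0  8  2  4
 0  0  0  8

Answer: 24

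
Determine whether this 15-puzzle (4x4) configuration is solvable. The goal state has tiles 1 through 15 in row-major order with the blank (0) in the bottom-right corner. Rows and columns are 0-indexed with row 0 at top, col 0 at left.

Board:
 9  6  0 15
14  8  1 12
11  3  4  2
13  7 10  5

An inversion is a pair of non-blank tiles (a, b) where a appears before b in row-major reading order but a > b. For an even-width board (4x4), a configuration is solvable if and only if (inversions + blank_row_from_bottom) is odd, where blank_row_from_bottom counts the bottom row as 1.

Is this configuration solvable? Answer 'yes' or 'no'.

Answer: no

Derivation:
Inversions: 62
Blank is in row 0 (0-indexed from top), which is row 4 counting from the bottom (bottom = 1).
62 + 4 = 66, which is even, so the puzzle is not solvable.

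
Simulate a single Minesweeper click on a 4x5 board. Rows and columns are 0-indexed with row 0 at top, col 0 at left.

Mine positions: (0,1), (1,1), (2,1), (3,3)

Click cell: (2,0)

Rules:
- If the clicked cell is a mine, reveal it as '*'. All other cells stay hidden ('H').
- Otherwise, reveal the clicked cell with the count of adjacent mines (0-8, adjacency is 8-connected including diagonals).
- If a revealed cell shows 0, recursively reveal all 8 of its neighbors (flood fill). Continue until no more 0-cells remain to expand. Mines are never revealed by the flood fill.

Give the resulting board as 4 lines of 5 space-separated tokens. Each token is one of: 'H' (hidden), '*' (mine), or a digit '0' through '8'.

H H H H H
H H H H H
2 H H H H
H H H H H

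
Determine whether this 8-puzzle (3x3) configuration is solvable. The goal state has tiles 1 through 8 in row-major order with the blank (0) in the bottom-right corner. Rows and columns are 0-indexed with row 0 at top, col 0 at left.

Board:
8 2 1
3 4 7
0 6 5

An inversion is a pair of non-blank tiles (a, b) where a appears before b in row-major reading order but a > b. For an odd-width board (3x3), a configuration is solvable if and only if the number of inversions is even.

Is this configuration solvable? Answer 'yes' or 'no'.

Answer: no

Derivation:
Inversions (pairs i<j in row-major order where tile[i] > tile[j] > 0): 11
11 is odd, so the puzzle is not solvable.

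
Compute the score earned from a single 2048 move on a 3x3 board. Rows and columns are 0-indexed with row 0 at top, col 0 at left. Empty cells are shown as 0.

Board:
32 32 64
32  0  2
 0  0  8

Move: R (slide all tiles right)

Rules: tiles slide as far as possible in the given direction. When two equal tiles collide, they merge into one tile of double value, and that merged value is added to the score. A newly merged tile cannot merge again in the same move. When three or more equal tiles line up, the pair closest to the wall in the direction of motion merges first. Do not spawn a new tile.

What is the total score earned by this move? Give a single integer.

Slide right:
row 0: [32, 32, 64] -> [0, 64, 64]  score +64 (running 64)
row 1: [32, 0, 2] -> [0, 32, 2]  score +0 (running 64)
row 2: [0, 0, 8] -> [0, 0, 8]  score +0 (running 64)
Board after move:
 0 64 64
 0 32  2
 0  0  8

Answer: 64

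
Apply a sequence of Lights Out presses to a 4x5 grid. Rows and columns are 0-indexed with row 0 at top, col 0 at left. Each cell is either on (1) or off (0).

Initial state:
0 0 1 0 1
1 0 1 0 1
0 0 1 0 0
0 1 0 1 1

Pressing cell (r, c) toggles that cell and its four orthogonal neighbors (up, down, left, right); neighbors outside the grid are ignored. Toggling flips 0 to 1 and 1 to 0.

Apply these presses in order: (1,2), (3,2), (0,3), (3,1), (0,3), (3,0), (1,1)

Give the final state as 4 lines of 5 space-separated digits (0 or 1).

After press 1 at (1,2):
0 0 0 0 1
1 1 0 1 1
0 0 0 0 0
0 1 0 1 1

After press 2 at (3,2):
0 0 0 0 1
1 1 0 1 1
0 0 1 0 0
0 0 1 0 1

After press 3 at (0,3):
0 0 1 1 0
1 1 0 0 1
0 0 1 0 0
0 0 1 0 1

After press 4 at (3,1):
0 0 1 1 0
1 1 0 0 1
0 1 1 0 0
1 1 0 0 1

After press 5 at (0,3):
0 0 0 0 1
1 1 0 1 1
0 1 1 0 0
1 1 0 0 1

After press 6 at (3,0):
0 0 0 0 1
1 1 0 1 1
1 1 1 0 0
0 0 0 0 1

After press 7 at (1,1):
0 1 0 0 1
0 0 1 1 1
1 0 1 0 0
0 0 0 0 1

Answer: 0 1 0 0 1
0 0 1 1 1
1 0 1 0 0
0 0 0 0 1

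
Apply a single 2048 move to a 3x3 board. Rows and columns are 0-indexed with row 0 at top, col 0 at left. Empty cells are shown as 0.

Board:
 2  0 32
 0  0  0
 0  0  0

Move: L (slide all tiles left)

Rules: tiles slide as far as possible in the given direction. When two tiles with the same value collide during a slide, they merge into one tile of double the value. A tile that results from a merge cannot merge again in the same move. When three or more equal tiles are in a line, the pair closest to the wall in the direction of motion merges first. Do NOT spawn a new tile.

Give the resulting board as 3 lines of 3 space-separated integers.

Answer:  2 32  0
 0  0  0
 0  0  0

Derivation:
Slide left:
row 0: [2, 0, 32] -> [2, 32, 0]
row 1: [0, 0, 0] -> [0, 0, 0]
row 2: [0, 0, 0] -> [0, 0, 0]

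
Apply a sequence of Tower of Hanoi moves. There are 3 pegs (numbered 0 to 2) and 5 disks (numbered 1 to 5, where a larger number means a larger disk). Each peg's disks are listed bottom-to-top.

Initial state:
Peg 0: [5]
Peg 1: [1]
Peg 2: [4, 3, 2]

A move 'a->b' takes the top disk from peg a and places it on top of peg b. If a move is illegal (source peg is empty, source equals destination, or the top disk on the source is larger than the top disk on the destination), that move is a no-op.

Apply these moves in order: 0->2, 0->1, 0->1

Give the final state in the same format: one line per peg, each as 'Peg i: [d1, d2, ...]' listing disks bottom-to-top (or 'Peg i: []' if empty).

After move 1 (0->2):
Peg 0: [5]
Peg 1: [1]
Peg 2: [4, 3, 2]

After move 2 (0->1):
Peg 0: [5]
Peg 1: [1]
Peg 2: [4, 3, 2]

After move 3 (0->1):
Peg 0: [5]
Peg 1: [1]
Peg 2: [4, 3, 2]

Answer: Peg 0: [5]
Peg 1: [1]
Peg 2: [4, 3, 2]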